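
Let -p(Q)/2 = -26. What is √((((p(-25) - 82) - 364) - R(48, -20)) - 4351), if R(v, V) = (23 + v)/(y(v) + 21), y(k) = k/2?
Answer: 2*I*√266995/15 ≈ 68.895*I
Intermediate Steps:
p(Q) = 52 (p(Q) = -2*(-26) = 52)
y(k) = k/2 (y(k) = k*(½) = k/2)
R(v, V) = (23 + v)/(21 + v/2) (R(v, V) = (23 + v)/(v/2 + 21) = (23 + v)/(21 + v/2))
√((((p(-25) - 82) - 364) - R(48, -20)) - 4351) = √((((52 - 82) - 364) - 2*(23 + 48)/(42 + 48)) - 4351) = √(((-30 - 364) - 2*71/90) - 4351) = √((-394 - 2*71/90) - 4351) = √((-394 - 1*71/45) - 4351) = √((-394 - 71/45) - 4351) = √(-17801/45 - 4351) = √(-213596/45) = 2*I*√266995/15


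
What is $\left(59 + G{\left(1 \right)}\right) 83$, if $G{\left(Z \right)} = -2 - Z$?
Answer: $4648$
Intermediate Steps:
$\left(59 + G{\left(1 \right)}\right) 83 = \left(59 - 3\right) 83 = 56 \cdot 83 = 4648$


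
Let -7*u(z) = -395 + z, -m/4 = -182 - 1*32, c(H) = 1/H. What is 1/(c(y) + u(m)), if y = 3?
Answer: -21/1376 ≈ -0.015262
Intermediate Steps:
m = 856 (m = -4*(-182 - 1*32) = -4*(-182 - 32) = -4*(-214) = 856)
u(z) = 395/7 - z/7 (u(z) = -(-395 + z)/7 = 395/7 - z/7)
1/(c(y) + u(m)) = 1/(1/3 + (395/7 - ⅐*856)) = 1/(⅓ + (395/7 - 856/7)) = 1/(⅓ - 461/7) = 1/(-1376/21) = -21/1376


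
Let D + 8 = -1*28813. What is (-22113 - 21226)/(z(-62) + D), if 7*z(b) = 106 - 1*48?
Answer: 303373/201689 ≈ 1.5042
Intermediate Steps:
z(b) = 58/7 (z(b) = (106 - 1*48)/7 = (106 - 48)/7 = (⅐)*58 = 58/7)
D = -28821 (D = -8 - 1*28813 = -8 - 28813 = -28821)
(-22113 - 21226)/(z(-62) + D) = (-22113 - 21226)/(58/7 - 28821) = -43339/(-201689/7) = -43339*(-7/201689) = 303373/201689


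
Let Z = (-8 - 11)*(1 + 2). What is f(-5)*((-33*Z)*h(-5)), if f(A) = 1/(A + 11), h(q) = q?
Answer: -3135/2 ≈ -1567.5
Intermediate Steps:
Z = -57 (Z = -19*3 = -57)
f(A) = 1/(11 + A)
f(-5)*((-33*Z)*h(-5)) = (-33*(-57)*(-5))/(11 - 5) = (1881*(-5))/6 = (1/6)*(-9405) = -3135/2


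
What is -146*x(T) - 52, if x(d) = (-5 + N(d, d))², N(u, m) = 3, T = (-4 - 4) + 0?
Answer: -636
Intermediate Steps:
T = -8 (T = -8 + 0 = -8)
x(d) = 4 (x(d) = (-5 + 3)² = (-2)² = 4)
-146*x(T) - 52 = -146*4 - 52 = -584 - 52 = -636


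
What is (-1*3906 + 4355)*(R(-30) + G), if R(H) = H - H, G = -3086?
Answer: -1385614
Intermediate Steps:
R(H) = 0
(-1*3906 + 4355)*(R(-30) + G) = (-1*3906 + 4355)*(0 - 3086) = (-3906 + 4355)*(-3086) = 449*(-3086) = -1385614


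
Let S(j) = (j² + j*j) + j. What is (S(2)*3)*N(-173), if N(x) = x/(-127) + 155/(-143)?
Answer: 151620/18161 ≈ 8.3487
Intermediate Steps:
N(x) = -155/143 - x/127 (N(x) = x*(-1/127) + 155*(-1/143) = -x/127 - 155/143 = -155/143 - x/127)
S(j) = j + 2*j² (S(j) = (j² + j²) + j = 2*j² + j = j + 2*j²)
(S(2)*3)*N(-173) = ((2*(1 + 2*2))*3)*(-155/143 - 1/127*(-173)) = ((2*(1 + 4))*3)*(-155/143 + 173/127) = ((2*5)*3)*(5054/18161) = (10*3)*(5054/18161) = 30*(5054/18161) = 151620/18161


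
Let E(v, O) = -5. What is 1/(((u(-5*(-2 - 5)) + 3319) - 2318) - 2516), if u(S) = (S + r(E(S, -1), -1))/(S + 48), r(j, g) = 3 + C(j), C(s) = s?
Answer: -83/125712 ≈ -0.00066024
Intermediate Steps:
r(j, g) = 3 + j
u(S) = (-2 + S)/(48 + S) (u(S) = (S + (3 - 5))/(S + 48) = (S - 2)/(48 + S) = (-2 + S)/(48 + S))
1/(((u(-5*(-2 - 5)) + 3319) - 2318) - 2516) = 1/((((-2 - 5*(-2 - 5))/(48 - 5*(-2 - 5)) + 3319) - 2318) - 2516) = 1/((((-2 - 5*(-7))/(48 - 5*(-7)) + 3319) - 2318) - 2516) = 1/((((-2 + 35)/(48 + 35) + 3319) - 2318) - 2516) = 1/(((33/83 + 3319) - 2318) - 2516) = 1/((275510/83 - 2318) - 2516) = 1/(83116/83 - 2516) = 1/(-125712/83) = -83/125712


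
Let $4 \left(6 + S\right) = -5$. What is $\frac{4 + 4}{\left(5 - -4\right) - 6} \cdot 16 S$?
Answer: $- \frac{928}{3} \approx -309.33$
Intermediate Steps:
$S = - \frac{29}{4}$ ($S = -6 + \frac{1}{4} \left(-5\right) = -6 - \frac{5}{4} = - \frac{29}{4} \approx -7.25$)
$\frac{4 + 4}{\left(5 - -4\right) - 6} \cdot 16 S = \frac{4 + 4}{\left(5 - -4\right) - 6} \cdot 16 \left(- \frac{29}{4}\right) = \frac{8}{\left(5 + 4\right) - 6} \cdot 16 \left(- \frac{29}{4}\right) = \frac{8}{9 - 6} \cdot 16 \left(- \frac{29}{4}\right) = \frac{8}{3} \cdot 16 \left(- \frac{29}{4}\right) = \frac{128}{3} \left(- \frac{29}{4}\right) = - \frac{928}{3}$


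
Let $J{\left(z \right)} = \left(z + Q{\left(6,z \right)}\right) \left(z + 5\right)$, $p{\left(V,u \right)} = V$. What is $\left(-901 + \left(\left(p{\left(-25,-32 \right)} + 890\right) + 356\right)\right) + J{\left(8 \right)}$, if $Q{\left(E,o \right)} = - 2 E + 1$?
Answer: $281$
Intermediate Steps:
$Q{\left(E,o \right)} = 1 - 2 E$
$J{\left(z \right)} = \left(-11 + z\right) \left(5 + z\right)$ ($J{\left(z \right)} = \left(z + \left(1 - 12\right)\right) \left(z + 5\right) = \left(z + \left(1 - 12\right)\right) \left(5 + z\right) = \left(z - 11\right) \left(5 + z\right) = \left(-11 + z\right) \left(5 + z\right)$)
$\left(-901 + \left(\left(p{\left(-25,-32 \right)} + 890\right) + 356\right)\right) + J{\left(8 \right)} = \left(-901 + \left(\left(-25 + 890\right) + 356\right)\right) - \left(103 - 64\right) = \left(-901 + \left(865 + 356\right)\right) - 39 = \left(-901 + 1221\right) - 39 = 320 - 39 = 281$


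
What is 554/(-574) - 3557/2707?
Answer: -1770698/776909 ≈ -2.2792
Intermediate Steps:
554/(-574) - 3557/2707 = 554*(-1/574) - 3557*1/2707 = -277/287 - 3557/2707 = -1770698/776909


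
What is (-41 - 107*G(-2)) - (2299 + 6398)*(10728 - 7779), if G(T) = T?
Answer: -25647280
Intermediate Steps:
(-41 - 107*G(-2)) - (2299 + 6398)*(10728 - 7779) = (-41 - 107*(-2)) - (2299 + 6398)*(10728 - 7779) = (-41 + 214) - 8697*2949 = 173 - 1*25647453 = 173 - 25647453 = -25647280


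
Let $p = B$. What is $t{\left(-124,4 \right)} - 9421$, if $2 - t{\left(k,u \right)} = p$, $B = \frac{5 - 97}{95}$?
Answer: $- \frac{894713}{95} \approx -9418.0$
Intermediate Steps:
$B = - \frac{92}{95}$ ($B = \left(-92\right) \frac{1}{95} = - \frac{92}{95} \approx -0.96842$)
$p = - \frac{92}{95} \approx -0.96842$
$t{\left(k,u \right)} = \frac{282}{95}$ ($t{\left(k,u \right)} = 2 - - \frac{92}{95} = 2 + \frac{92}{95} = \frac{282}{95}$)
$t{\left(-124,4 \right)} - 9421 = \frac{282}{95} - 9421 = - \frac{894713}{95}$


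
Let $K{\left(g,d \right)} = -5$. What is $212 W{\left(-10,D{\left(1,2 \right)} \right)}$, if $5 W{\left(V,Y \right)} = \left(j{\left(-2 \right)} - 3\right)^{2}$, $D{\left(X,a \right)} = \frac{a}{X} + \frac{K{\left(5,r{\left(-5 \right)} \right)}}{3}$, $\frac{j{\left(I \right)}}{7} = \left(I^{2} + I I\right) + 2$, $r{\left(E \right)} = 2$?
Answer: $\frac{951668}{5} \approx 1.9033 \cdot 10^{5}$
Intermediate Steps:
$j{\left(I \right)} = 14 + 14 I^{2}$ ($j{\left(I \right)} = 7 \left(\left(I^{2} + I I\right) + 2\right) = 7 \left(\left(I^{2} + I^{2}\right) + 2\right) = 7 \left(2 I^{2} + 2\right) = 7 \left(2 + 2 I^{2}\right) = 14 + 14 I^{2}$)
$D{\left(X,a \right)} = - \frac{5}{3} + \frac{a}{X}$ ($D{\left(X,a \right)} = \frac{a}{X} - \frac{5}{3} = - \frac{5}{3} + \frac{a}{X}$)
$W{\left(V,Y \right)} = \frac{4489}{5}$ ($W{\left(V,Y \right)} = \frac{\left(\left(14 + 14 \left(-2\right)^{2}\right) - 3\right)^{2}}{5} = \frac{\left(\left(14 + 14 \cdot 4\right) - 3\right)^{2}}{5} = \frac{\left(\left(14 + 56\right) - 3\right)^{2}}{5} = \frac{\left(70 - 3\right)^{2}}{5} = \frac{67^{2}}{5} = \frac{1}{5} \cdot 4489 = \frac{4489}{5}$)
$212 W{\left(-10,D{\left(1,2 \right)} \right)} = 212 \cdot \frac{4489}{5} = \frac{951668}{5}$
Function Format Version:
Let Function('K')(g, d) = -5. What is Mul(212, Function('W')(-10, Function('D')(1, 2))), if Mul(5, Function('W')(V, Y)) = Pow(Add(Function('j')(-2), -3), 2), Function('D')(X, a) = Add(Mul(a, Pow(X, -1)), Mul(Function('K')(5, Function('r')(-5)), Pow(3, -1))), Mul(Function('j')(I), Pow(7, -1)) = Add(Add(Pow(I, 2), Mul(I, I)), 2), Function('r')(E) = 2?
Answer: Rational(951668, 5) ≈ 1.9033e+5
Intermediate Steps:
Function('j')(I) = Add(14, Mul(14, Pow(I, 2))) (Function('j')(I) = Mul(7, Add(Add(Pow(I, 2), Mul(I, I)), 2)) = Mul(7, Add(Add(Pow(I, 2), Pow(I, 2)), 2)) = Mul(7, Add(Mul(2, Pow(I, 2)), 2)) = Mul(7, Add(2, Mul(2, Pow(I, 2)))) = Add(14, Mul(14, Pow(I, 2))))
Function('D')(X, a) = Add(Rational(-5, 3), Mul(a, Pow(X, -1))) (Function('D')(X, a) = Add(Mul(a, Pow(X, -1)), Mul(-5, Pow(3, -1))) = Add(Mul(a, Pow(X, -1)), Mul(-5, Rational(1, 3))) = Add(Mul(a, Pow(X, -1)), Rational(-5, 3)) = Add(Rational(-5, 3), Mul(a, Pow(X, -1))))
Function('W')(V, Y) = Rational(4489, 5) (Function('W')(V, Y) = Mul(Rational(1, 5), Pow(Add(Add(14, Mul(14, Pow(-2, 2))), -3), 2)) = Mul(Rational(1, 5), Pow(Add(Add(14, Mul(14, 4)), -3), 2)) = Mul(Rational(1, 5), Pow(Add(Add(14, 56), -3), 2)) = Mul(Rational(1, 5), Pow(Add(70, -3), 2)) = Mul(Rational(1, 5), Pow(67, 2)) = Mul(Rational(1, 5), 4489) = Rational(4489, 5))
Mul(212, Function('W')(-10, Function('D')(1, 2))) = Mul(212, Rational(4489, 5)) = Rational(951668, 5)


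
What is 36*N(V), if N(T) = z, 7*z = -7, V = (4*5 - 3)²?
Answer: -36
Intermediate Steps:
V = 289 (V = (20 - 3)² = 17² = 289)
z = -1 (z = (⅐)*(-7) = -1)
N(T) = -1
36*N(V) = 36*(-1) = -36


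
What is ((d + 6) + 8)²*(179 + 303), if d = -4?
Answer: 48200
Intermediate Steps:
((d + 6) + 8)²*(179 + 303) = ((-4 + 6) + 8)²*(179 + 303) = (2 + 8)²*482 = 10²*482 = 100*482 = 48200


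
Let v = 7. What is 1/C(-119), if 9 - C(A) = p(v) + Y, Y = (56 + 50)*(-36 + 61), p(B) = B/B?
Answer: -1/2642 ≈ -0.00037850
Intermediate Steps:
p(B) = 1
Y = 2650 (Y = 106*25 = 2650)
C(A) = -2642 (C(A) = 9 - (1 + 2650) = 9 - 1*2651 = 9 - 2651 = -2642)
1/C(-119) = 1/(-2642) = -1/2642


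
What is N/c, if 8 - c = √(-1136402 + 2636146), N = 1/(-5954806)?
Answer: 1/1116287932760 + √93734/2232575865520 ≈ 1.3803e-10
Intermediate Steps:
N = -1/5954806 ≈ -1.6793e-7
c = 8 - 4*√93734 (c = 8 - √(-1136402 + 2636146) = 8 - √1499744 = 8 - 4*√93734 ≈ -1216.6)
N/c = -1/(5954806*(8 - 4*√93734))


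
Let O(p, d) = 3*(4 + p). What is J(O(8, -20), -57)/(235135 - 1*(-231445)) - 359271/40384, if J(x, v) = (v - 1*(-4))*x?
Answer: -41926428963/4710591680 ≈ -8.9005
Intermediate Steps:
O(p, d) = 12 + 3*p
J(x, v) = x*(4 + v) (J(x, v) = (v + 4)*x = (4 + v)*x = x*(4 + v))
J(O(8, -20), -57)/(235135 - 1*(-231445)) - 359271/40384 = ((12 + 3*8)*(4 - 57))/(235135 - 1*(-231445)) - 359271/40384 = ((12 + 24)*(-53))/(235135 + 231445) - 359271*1/40384 = (36*(-53))/466580 - 359271/40384 = -1908*1/466580 - 359271/40384 = -477/116645 - 359271/40384 = -41926428963/4710591680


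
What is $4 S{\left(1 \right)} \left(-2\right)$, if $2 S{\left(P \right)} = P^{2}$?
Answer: $-4$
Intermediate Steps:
$S{\left(P \right)} = \frac{P^{2}}{2}$
$4 S{\left(1 \right)} \left(-2\right) = 4 \frac{1^{2}}{2} \left(-2\right) = 4 \cdot \frac{1}{2} \cdot 1 \left(-2\right) = 4 \cdot \frac{1}{2} \left(-2\right) = 2 \left(-2\right) = -4$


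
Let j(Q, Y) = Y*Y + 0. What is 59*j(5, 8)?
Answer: 3776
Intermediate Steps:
j(Q, Y) = Y**2 (j(Q, Y) = Y**2 + 0 = Y**2)
59*j(5, 8) = 59*8**2 = 59*64 = 3776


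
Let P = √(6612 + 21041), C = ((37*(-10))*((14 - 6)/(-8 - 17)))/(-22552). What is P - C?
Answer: 74/14095 + √27653 ≈ 166.30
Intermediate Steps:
C = -74/14095 (C = -2960/(-25)*(-1/22552) = -2960*(-1)/25*(-1/22552) = -370*(-8/25)*(-1/22552) = (592/5)*(-1/22552) = -74/14095 ≈ -0.0052501)
P = √27653 ≈ 166.29
P - C = √27653 - 1*(-74/14095) = √27653 + 74/14095 = 74/14095 + √27653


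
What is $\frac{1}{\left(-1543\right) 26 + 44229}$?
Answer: $\frac{1}{4111} \approx 0.00024325$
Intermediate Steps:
$\frac{1}{\left(-1543\right) 26 + 44229} = \frac{1}{-40118 + 44229} = \frac{1}{4111}$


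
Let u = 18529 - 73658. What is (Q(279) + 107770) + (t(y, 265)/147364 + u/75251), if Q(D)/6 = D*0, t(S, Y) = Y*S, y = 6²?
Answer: 298771300213216/2772322091 ≈ 1.0777e+5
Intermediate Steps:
y = 36
t(S, Y) = S*Y
u = -55129
Q(D) = 0 (Q(D) = 6*(D*0) = 6*0 = 0)
(Q(279) + 107770) + (t(y, 265)/147364 + u/75251) = (0 + 107770) + ((36*265)/147364 - 55129/75251) = 107770 + (9540*(1/147364) - 55129*1/75251) = 107770 + (2385/36841 - 55129/75251) = 107770 - 1851533854/2772322091 = 298771300213216/2772322091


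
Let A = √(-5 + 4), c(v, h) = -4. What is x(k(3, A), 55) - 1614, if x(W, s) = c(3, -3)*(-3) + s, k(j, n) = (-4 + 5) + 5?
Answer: -1547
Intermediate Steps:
A = I (A = √(-1) = I ≈ 1.0*I)
k(j, n) = 6 (k(j, n) = 1 + 5 = 6)
x(W, s) = 12 + s (x(W, s) = -4*(-3) + s = 12 + s)
x(k(3, A), 55) - 1614 = (12 + 55) - 1614 = 67 - 1614 = -1547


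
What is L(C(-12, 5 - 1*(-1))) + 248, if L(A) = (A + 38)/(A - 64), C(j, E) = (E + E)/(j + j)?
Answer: 10639/43 ≈ 247.42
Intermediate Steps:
C(j, E) = E/j (C(j, E) = (2*E)/((2*j)) = (2*E)*(1/(2*j)) = E/j)
L(A) = (38 + A)/(-64 + A)
L(C(-12, 5 - 1*(-1))) + 248 = (38 + (5 - 1*(-1))/(-12))/(-64 + (5 - 1*(-1))/(-12)) + 248 = (38 + (5 + 1)*(-1/12))/(-64 + (5 + 1)*(-1/12)) + 248 = (38 + 6*(-1/12))/(-64 + 6*(-1/12)) + 248 = (38 - 1/2)/(-64 - 1/2) + 248 = (75/2)/(-129/2) + 248 = -2/129*75/2 + 248 = -25/43 + 248 = 10639/43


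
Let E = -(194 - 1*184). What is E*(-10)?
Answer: 100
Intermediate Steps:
E = -10 (E = -(194 - 184) = -1*10 = -10)
E*(-10) = -10*(-10) = 100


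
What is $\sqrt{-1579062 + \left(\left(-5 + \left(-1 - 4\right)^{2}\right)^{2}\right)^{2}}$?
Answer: $i \sqrt{1419062} \approx 1191.2 i$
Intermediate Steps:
$\sqrt{-1579062 + \left(\left(-5 + \left(-1 - 4\right)^{2}\right)^{2}\right)^{2}} = \sqrt{-1579062 + \left(\left(-5 + \left(-5\right)^{2}\right)^{2}\right)^{2}} = \sqrt{-1579062 + \left(\left(-5 + 25\right)^{2}\right)^{2}} = \sqrt{-1579062 + \left(20^{2}\right)^{2}} = \sqrt{-1579062 + 400^{2}} = \sqrt{-1579062 + 160000} = \sqrt{-1419062} = i \sqrt{1419062}$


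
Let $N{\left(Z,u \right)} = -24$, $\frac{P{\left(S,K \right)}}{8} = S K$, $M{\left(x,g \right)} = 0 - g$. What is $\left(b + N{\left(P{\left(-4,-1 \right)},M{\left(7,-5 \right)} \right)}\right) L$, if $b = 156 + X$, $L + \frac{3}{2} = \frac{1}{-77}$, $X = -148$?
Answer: $\frac{1864}{77} \approx 24.208$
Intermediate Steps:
$M{\left(x,g \right)} = - g$
$P{\left(S,K \right)} = 8 K S$ ($P{\left(S,K \right)} = 8 S K = 8 K S$)
$L = - \frac{233}{154}$ ($L = - \frac{3}{2} + \frac{1}{-77} = - \frac{3}{2} - \frac{1}{77} = - \frac{233}{154} \approx -1.513$)
$b = 8$ ($b = 156 - 148 = 8$)
$\left(b + N{\left(P{\left(-4,-1 \right)},M{\left(7,-5 \right)} \right)}\right) L = \left(8 - 24\right) \left(- \frac{233}{154}\right) = \left(-16\right) \left(- \frac{233}{154}\right) = \frac{1864}{77}$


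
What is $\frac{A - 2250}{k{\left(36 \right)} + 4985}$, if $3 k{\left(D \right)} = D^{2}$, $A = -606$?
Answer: $- \frac{2856}{5417} \approx -0.52723$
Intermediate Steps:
$k{\left(D \right)} = \frac{D^{2}}{3}$
$\frac{A - 2250}{k{\left(36 \right)} + 4985} = \frac{-606 - 2250}{\frac{36^{2}}{3} + 4985} = - \frac{2856}{\frac{1}{3} \cdot 1296 + 4985} = - \frac{2856}{432 + 4985} = - \frac{2856}{5417}$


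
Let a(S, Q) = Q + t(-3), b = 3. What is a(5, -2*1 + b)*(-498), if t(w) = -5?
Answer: 1992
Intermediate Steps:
a(S, Q) = -5 + Q (a(S, Q) = Q - 5 = -5 + Q)
a(5, -2*1 + b)*(-498) = (-5 + (-2*1 + 3))*(-498) = (-5 + (-2 + 3))*(-498) = (-5 + 1)*(-498) = -4*(-498) = 1992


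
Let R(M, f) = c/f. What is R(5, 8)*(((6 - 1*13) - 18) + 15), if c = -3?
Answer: 15/4 ≈ 3.7500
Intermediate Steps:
R(M, f) = -3/f
R(5, 8)*(((6 - 1*13) - 18) + 15) = (-3/8)*(((6 - 1*13) - 18) + 15) = (-3*⅛)*(((6 - 13) - 18) + 15) = -3*((-7 - 18) + 15)/8 = -3*(-25 + 15)/8 = -3/8*(-10) = 15/4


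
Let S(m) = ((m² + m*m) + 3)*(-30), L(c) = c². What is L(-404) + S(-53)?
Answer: -5414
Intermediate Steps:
S(m) = -90 - 60*m² (S(m) = ((m² + m²) + 3)*(-30) = (2*m² + 3)*(-30) = (3 + 2*m²)*(-30) = -90 - 60*m²)
L(-404) + S(-53) = (-404)² + (-90 - 60*(-53)²) = 163216 + (-90 - 60*2809) = 163216 + (-90 - 168540) = 163216 - 168630 = -5414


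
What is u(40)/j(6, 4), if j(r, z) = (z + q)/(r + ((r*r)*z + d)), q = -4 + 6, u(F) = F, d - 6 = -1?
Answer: 3100/3 ≈ 1033.3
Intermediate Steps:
d = 5 (d = 6 - 1 = 5)
q = 2
j(r, z) = (2 + z)/(5 + r + z*r²) (j(r, z) = (z + 2)/(r + ((r*r)*z + 5)) = (2 + z)/(r + (r²*z + 5)) = (2 + z)/(r + (z*r² + 5)) = (2 + z)/(r + (5 + z*r²)) = (2 + z)/(5 + r + z*r²))
u(40)/j(6, 4) = 40/((2 + 4)/(5 + 6 + 4*6²)) = 40/(6/(5 + 6 + 4*36)) = 40/(6/(5 + 6 + 144)) = 40/(6/155) = (155/6)*40 = 3100/3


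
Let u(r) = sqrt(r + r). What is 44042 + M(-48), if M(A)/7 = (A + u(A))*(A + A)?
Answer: 76298 - 2688*I*sqrt(6) ≈ 76298.0 - 6584.2*I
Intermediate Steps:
u(r) = sqrt(2)*sqrt(r) (u(r) = sqrt(2*r) = sqrt(2)*sqrt(r))
M(A) = 14*A*(A + sqrt(2)*sqrt(A)) (M(A) = 7*((A + sqrt(2)*sqrt(A))*(A + A)) = 7*((A + sqrt(2)*sqrt(A))*(2*A)) = 7*(2*A*(A + sqrt(2)*sqrt(A))) = 14*A*(A + sqrt(2)*sqrt(A)))
44042 + M(-48) = 44042 + 14*(-48)*(-48 + sqrt(2)*sqrt(-48)) = 44042 + 14*(-48)*(-48 + sqrt(2)*(4*I*sqrt(3))) = 44042 + 14*(-48)*(-48 + 4*I*sqrt(6)) = 44042 + (32256 - 2688*I*sqrt(6)) = 76298 - 2688*I*sqrt(6)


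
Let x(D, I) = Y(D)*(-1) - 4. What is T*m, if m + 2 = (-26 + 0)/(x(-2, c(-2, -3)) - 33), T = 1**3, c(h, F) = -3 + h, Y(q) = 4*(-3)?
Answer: -24/25 ≈ -0.96000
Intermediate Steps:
Y(q) = -12
x(D, I) = 8 (x(D, I) = -12*(-1) - 4 = 12 - 4 = 8)
T = 1
m = -24/25 (m = -2 + (-26 + 0)/(8 - 33) = -2 - 26/(-25) = -2 - 26*(-1/25) = -2 + 26/25 = -24/25 ≈ -0.96000)
T*m = 1*(-24/25) = -24/25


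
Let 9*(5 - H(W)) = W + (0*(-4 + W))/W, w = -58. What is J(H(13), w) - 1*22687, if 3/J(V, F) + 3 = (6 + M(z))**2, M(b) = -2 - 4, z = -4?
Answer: -22688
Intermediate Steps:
M(b) = -6
H(W) = 5 - W/9 (H(W) = 5 - (W + (0*(-4 + W))/W)/9 = 5 - (W + 0/W)/9 = 5 - (W + 0)/9 = 5 - W/9)
J(V, F) = -1 (J(V, F) = 3/(-3 + (6 - 6)**2) = 3/(-3 + 0**2) = 3/(-3 + 0) = 3/(-3) = 3*(-1/3) = -1)
J(H(13), w) - 1*22687 = -1 - 1*22687 = -1 - 22687 = -22688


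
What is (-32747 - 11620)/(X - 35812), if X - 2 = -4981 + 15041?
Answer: 44367/25750 ≈ 1.7230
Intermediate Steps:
X = 10062 (X = 2 + (-4981 + 15041) = 2 + 10060 = 10062)
(-32747 - 11620)/(X - 35812) = (-32747 - 11620)/(10062 - 35812) = -44367/(-25750) = -44367*(-1/25750) = 44367/25750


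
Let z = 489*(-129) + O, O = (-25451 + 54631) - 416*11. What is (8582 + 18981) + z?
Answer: -10914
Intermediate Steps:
O = 24604 (O = 29180 - 4576 = 24604)
z = -38477 (z = 489*(-129) + 24604 = -63081 + 24604 = -38477)
(8582 + 18981) + z = (8582 + 18981) - 38477 = 27563 - 38477 = -10914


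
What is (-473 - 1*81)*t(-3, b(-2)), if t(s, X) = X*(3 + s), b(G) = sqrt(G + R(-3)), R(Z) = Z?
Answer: 0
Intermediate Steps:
b(G) = sqrt(-3 + G) (b(G) = sqrt(G - 3) = sqrt(-3 + G))
(-473 - 1*81)*t(-3, b(-2)) = (-473 - 1*81)*(sqrt(-3 - 2)*(3 - 3)) = (-473 - 81)*(sqrt(-5)*0) = -554*I*sqrt(5)*0 = -554*0 = 0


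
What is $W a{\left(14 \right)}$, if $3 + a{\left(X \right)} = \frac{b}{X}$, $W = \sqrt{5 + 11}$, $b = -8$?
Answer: $- \frac{100}{7} \approx -14.286$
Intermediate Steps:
$W = 4$ ($W = \sqrt{16} = 4$)
$a{\left(X \right)} = -3 - \frac{8}{X}$
$W a{\left(14 \right)} = 4 \left(-3 - \frac{8}{14}\right) = 4 \left(-3 - \frac{4}{7}\right) = 4 \left(- \frac{25}{7}\right) = - \frac{100}{7}$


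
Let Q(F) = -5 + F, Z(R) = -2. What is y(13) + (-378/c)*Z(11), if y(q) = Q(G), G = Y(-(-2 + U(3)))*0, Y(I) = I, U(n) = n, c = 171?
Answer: -11/19 ≈ -0.57895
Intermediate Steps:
G = 0 (G = -(-2 + 3)*0 = -1*1*0 = -1*0 = 0)
y(q) = -5 (y(q) = -5 + 0 = -5)
y(13) + (-378/c)*Z(11) = -5 - 378/171*(-2) = -5 - 378*1/171*(-2) = -5 - 42/19*(-2) = -5 + 84/19 = -11/19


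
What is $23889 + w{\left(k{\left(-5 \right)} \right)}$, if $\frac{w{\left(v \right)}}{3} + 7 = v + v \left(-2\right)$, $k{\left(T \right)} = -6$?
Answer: $23886$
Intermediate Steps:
$w{\left(v \right)} = -21 - 3 v$ ($w{\left(v \right)} = -21 + 3 \left(v + v \left(-2\right)\right) = -21 + 3 \left(v - 2 v\right) = -21 + 3 \left(- v\right) = -21 - 3 v$)
$23889 + w{\left(k{\left(-5 \right)} \right)} = 23889 - 3 = 23886$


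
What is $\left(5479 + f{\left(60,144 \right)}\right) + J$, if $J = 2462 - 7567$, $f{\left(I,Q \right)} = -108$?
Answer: $266$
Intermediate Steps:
$J = -5105$
$\left(5479 + f{\left(60,144 \right)}\right) + J = \left(5479 - 108\right) - 5105 = 5371 - 5105 = 266$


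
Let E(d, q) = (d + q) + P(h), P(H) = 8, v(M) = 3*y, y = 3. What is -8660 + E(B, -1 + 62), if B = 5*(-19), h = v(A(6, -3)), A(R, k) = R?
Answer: -8686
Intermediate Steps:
v(M) = 9 (v(M) = 3*3 = 9)
h = 9
B = -95
E(d, q) = 8 + d + q (E(d, q) = (d + q) + 8 = 8 + d + q)
-8660 + E(B, -1 + 62) = -8660 + (8 - 95 + (-1 + 62)) = -8660 + (8 - 95 + 61) = -8660 - 26 = -8686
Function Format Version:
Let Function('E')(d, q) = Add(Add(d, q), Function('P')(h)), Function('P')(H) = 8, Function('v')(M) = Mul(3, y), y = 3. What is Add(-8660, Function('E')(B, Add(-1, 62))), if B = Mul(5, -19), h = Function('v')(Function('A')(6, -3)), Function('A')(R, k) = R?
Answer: -8686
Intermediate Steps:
Function('v')(M) = 9 (Function('v')(M) = Mul(3, 3) = 9)
h = 9
B = -95
Function('E')(d, q) = Add(8, d, q) (Function('E')(d, q) = Add(Add(d, q), 8) = Add(8, d, q))
Add(-8660, Function('E')(B, Add(-1, 62))) = Add(-8660, Add(8, -95, Add(-1, 62))) = Add(-8660, Add(8, -95, 61)) = Add(-8660, -26) = -8686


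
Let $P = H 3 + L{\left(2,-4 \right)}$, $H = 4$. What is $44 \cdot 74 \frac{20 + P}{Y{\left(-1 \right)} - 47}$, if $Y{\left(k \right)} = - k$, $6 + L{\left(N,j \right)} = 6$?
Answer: $- \frac{52096}{23} \approx -2265.0$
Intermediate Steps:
$L{\left(N,j \right)} = 0$ ($L{\left(N,j \right)} = -6 + 6 = 0$)
$P = 12$ ($P = 4 \cdot 3 + 0 = 12 + 0 = 12$)
$44 \cdot 74 \frac{20 + P}{Y{\left(-1 \right)} - 47} = 44 \cdot 74 \frac{20 + 12}{\left(-1\right) \left(-1\right) - 47} = 3256 \frac{32}{1 - 47} = 3256 \frac{32}{-46} = 3256 \cdot 32 \left(- \frac{1}{46}\right) = 3256 \left(- \frac{16}{23}\right) = - \frac{52096}{23}$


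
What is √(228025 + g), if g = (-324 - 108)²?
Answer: √414649 ≈ 643.93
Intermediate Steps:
g = 186624 (g = (-432)² = 186624)
√(228025 + g) = √(228025 + 186624) = √414649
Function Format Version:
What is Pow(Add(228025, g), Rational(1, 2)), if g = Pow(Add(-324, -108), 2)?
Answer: Pow(414649, Rational(1, 2)) ≈ 643.93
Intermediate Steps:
g = 186624 (g = Pow(-432, 2) = 186624)
Pow(Add(228025, g), Rational(1, 2)) = Pow(Add(228025, 186624), Rational(1, 2)) = Pow(414649, Rational(1, 2))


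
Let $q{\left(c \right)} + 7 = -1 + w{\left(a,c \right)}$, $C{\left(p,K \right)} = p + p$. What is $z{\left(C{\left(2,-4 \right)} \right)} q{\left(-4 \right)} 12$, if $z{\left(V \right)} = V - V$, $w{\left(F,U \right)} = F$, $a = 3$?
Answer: $0$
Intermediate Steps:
$C{\left(p,K \right)} = 2 p$
$q{\left(c \right)} = -5$ ($q{\left(c \right)} = -7 + \left(-1 + 3\right) = -7 + 2 = -5$)
$z{\left(V \right)} = 0$
$z{\left(C{\left(2,-4 \right)} \right)} q{\left(-4 \right)} 12 = 0 \left(-5\right) 12 = 0 \cdot 12 = 0$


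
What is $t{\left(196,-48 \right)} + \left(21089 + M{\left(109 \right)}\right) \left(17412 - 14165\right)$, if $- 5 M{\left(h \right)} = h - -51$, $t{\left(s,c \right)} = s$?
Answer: $68372275$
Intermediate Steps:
$M{\left(h \right)} = - \frac{51}{5} - \frac{h}{5}$ ($M{\left(h \right)} = - \frac{h - -51}{5} = - \frac{h + 51}{5} = - \frac{51 + h}{5} = - \frac{51}{5} - \frac{h}{5}$)
$t{\left(196,-48 \right)} + \left(21089 + M{\left(109 \right)}\right) \left(17412 - 14165\right) = 196 + \left(21089 - 32\right) \left(17412 - 14165\right) = 196 + \left(21089 - 32\right) 3247 = 196 + 21057 \cdot 3247 = 196 + 68372079 = 68372275$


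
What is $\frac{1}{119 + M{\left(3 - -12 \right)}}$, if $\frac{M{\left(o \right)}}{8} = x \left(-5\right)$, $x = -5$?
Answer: $\frac{1}{319} \approx 0.0031348$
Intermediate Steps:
$M{\left(o \right)} = 200$ ($M{\left(o \right)} = 8 \left(\left(-5\right) \left(-5\right)\right) = 8 \cdot 25 = 200$)
$\frac{1}{119 + M{\left(3 - -12 \right)}} = \frac{1}{119 + 200} = \frac{1}{319}$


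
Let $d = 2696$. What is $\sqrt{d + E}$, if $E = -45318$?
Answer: $i \sqrt{42622} \approx 206.45 i$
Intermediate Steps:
$\sqrt{d + E} = \sqrt{2696 - 45318} = \sqrt{-42622} = i \sqrt{42622}$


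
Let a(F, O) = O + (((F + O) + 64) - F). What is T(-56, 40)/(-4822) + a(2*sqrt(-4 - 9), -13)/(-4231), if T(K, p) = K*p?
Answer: 4647102/10200941 ≈ 0.45556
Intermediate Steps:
a(F, O) = 64 + 2*O (a(F, O) = O + ((64 + F + O) - F) = O + (64 + O) = 64 + 2*O)
T(-56, 40)/(-4822) + a(2*sqrt(-4 - 9), -13)/(-4231) = -56*40/(-4822) + (64 + 2*(-13))/(-4231) = -2240*(-1/4822) + (64 - 26)*(-1/4231) = 1120/2411 + 38*(-1/4231) = 1120/2411 - 38/4231 = 4647102/10200941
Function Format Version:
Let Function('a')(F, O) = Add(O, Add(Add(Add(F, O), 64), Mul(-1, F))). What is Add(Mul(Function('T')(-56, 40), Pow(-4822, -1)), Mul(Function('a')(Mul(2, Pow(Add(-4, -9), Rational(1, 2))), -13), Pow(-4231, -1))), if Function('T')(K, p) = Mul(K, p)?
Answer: Rational(4647102, 10200941) ≈ 0.45556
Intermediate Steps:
Function('a')(F, O) = Add(64, Mul(2, O)) (Function('a')(F, O) = Add(O, Add(Add(64, F, O), Mul(-1, F))) = Add(O, Add(64, O)) = Add(64, Mul(2, O)))
Add(Mul(Function('T')(-56, 40), Pow(-4822, -1)), Mul(Function('a')(Mul(2, Pow(Add(-4, -9), Rational(1, 2))), -13), Pow(-4231, -1))) = Add(Mul(Mul(-56, 40), Pow(-4822, -1)), Mul(Add(64, Mul(2, -13)), Pow(-4231, -1))) = Add(Mul(-2240, Rational(-1, 4822)), Mul(Add(64, -26), Rational(-1, 4231))) = Add(Rational(1120, 2411), Mul(38, Rational(-1, 4231))) = Add(Rational(1120, 2411), Rational(-38, 4231)) = Rational(4647102, 10200941)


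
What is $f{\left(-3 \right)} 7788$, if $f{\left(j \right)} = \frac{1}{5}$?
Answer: $\frac{7788}{5} \approx 1557.6$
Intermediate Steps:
$f{\left(j \right)} = \frac{1}{5}$
$f{\left(-3 \right)} 7788 = \frac{1}{5} \cdot 7788 = \frac{7788}{5}$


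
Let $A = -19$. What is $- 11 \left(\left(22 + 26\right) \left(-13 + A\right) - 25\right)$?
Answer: $17171$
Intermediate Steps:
$- 11 \left(\left(22 + 26\right) \left(-13 + A\right) - 25\right) = - 11 \left(\left(22 + 26\right) \left(-13 - 19\right) - 25\right) = - 11 \left(48 \left(-32\right) - 25\right) = - 11 \left(-1536 - 25\right) = \left(-11\right) \left(-1561\right) = 17171$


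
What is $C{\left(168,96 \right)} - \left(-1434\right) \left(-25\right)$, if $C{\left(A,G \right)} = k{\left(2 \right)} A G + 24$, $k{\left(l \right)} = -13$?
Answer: $-245490$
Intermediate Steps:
$C{\left(A,G \right)} = 24 - 13 A G$ ($C{\left(A,G \right)} = - 13 A G + 24 = 24 - 13 A G$)
$C{\left(168,96 \right)} - \left(-1434\right) \left(-25\right) = \left(24 - 2184 \cdot 96\right) - \left(-1434\right) \left(-25\right) = \left(24 - 209664\right) - 35850 = -209640 - 35850 = -245490$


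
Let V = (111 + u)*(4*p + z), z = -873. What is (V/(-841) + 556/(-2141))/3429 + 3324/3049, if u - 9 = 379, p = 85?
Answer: 2473088634275/2091679129689 ≈ 1.1823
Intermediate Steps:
u = 388 (u = 9 + 379 = 388)
V = -265967 (V = (111 + 388)*(4*85 - 873) = 499*(340 - 873) = 499*(-533) = -265967)
(V/(-841) + 556/(-2141))/3429 + 3324/3049 = (-265967/(-841) + 556/(-2141))/3429 + 3324/3049 = (-265967*(-1/841) + 556*(-1/2141))*(1/3429) + 3324*(1/3049) = (265967/841 - 556/2141)*(1/3429) + 3324/3049 = (568967751/1800581)*(1/3429) + 3324/3049 = 63218639/686021361 + 3324/3049 = 2473088634275/2091679129689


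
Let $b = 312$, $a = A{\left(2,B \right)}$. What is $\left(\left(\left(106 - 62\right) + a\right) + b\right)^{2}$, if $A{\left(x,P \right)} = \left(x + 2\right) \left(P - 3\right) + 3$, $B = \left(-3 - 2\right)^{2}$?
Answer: $199809$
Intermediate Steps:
$B = 25$ ($B = \left(-5\right)^{2} = 25$)
$A{\left(x,P \right)} = 3 + \left(-3 + P\right) \left(2 + x\right)$ ($A{\left(x,P \right)} = \left(2 + x\right) \left(-3 + P\right) + 3 = \left(-3 + P\right) \left(2 + x\right) + 3 = 3 + \left(-3 + P\right) \left(2 + x\right)$)
$a = 91$ ($a = -3 - 6 + 2 \cdot 25 + 25 \cdot 2 = -3 - 6 + 50 + 50 = 91$)
$\left(\left(\left(106 - 62\right) + a\right) + b\right)^{2} = \left(\left(\left(106 - 62\right) + 91\right) + 312\right)^{2} = \left(\left(44 + 91\right) + 312\right)^{2} = \left(135 + 312\right)^{2} = 447^{2} = 199809$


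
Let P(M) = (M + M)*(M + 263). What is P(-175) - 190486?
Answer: -221286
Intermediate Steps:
P(M) = 2*M*(263 + M) (P(M) = (2*M)*(263 + M) = 2*M*(263 + M))
P(-175) - 190486 = 2*(-175)*(263 - 175) - 190486 = 2*(-175)*88 - 190486 = -30800 - 190486 = -221286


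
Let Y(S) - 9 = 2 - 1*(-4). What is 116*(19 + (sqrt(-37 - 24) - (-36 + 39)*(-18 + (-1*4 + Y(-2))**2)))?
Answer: -33640 + 116*I*sqrt(61) ≈ -33640.0 + 905.99*I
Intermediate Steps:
Y(S) = 15 (Y(S) = 9 + (2 - 1*(-4)) = 9 + (2 + 4) = 9 + 6 = 15)
116*(19 + (sqrt(-37 - 24) - (-36 + 39)*(-18 + (-1*4 + Y(-2))**2))) = 116*(19 + (sqrt(-37 - 24) - (-36 + 39)*(-18 + (-1*4 + 15)**2))) = 116*(19 + (sqrt(-61) - 3*(-18 + (-4 + 15)**2))) = 116*(19 + (I*sqrt(61) - 3*(-18 + 11**2))) = 116*(19 + (I*sqrt(61) - 3*(-18 + 121))) = 116*(19 + (I*sqrt(61) - 3*103)) = 116*(19 + (I*sqrt(61) - 1*309)) = 116*(19 + (I*sqrt(61) - 309)) = 116*(19 + (-309 + I*sqrt(61))) = 116*(-290 + I*sqrt(61)) = -33640 + 116*I*sqrt(61)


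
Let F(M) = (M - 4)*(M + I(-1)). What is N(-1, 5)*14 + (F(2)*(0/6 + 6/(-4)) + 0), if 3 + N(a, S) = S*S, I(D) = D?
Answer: 311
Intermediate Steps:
F(M) = (-1 + M)*(-4 + M) (F(M) = (M - 4)*(M - 1) = (-4 + M)*(-1 + M) = (-1 + M)*(-4 + M))
N(a, S) = -3 + S² (N(a, S) = -3 + S*S = -3 + S²)
N(-1, 5)*14 + (F(2)*(0/6 + 6/(-4)) + 0) = (-3 + 5²)*14 + ((4 + 2² - 5*2)*(0/6 + 6/(-4)) + 0) = (-3 + 25)*14 + ((4 + 4 - 10)*(0*(⅙) + 6*(-¼)) + 0) = 22*14 + (-2*(0 - 3/2) + 0) = 308 + (-2*(-3/2) + 0) = 308 + (3 + 0) = 308 + 3 = 311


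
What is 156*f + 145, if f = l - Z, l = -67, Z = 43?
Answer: -17015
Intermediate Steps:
f = -110 (f = -67 - 1*43 = -67 - 43 = -110)
156*f + 145 = 156*(-110) + 145 = -17160 + 145 = -17015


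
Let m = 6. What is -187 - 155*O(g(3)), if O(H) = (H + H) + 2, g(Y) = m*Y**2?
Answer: -17237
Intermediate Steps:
g(Y) = 6*Y**2
O(H) = 2 + 2*H (O(H) = 2*H + 2 = 2 + 2*H)
-187 - 155*O(g(3)) = -187 - 155*(2 + 2*(6*3**2)) = -187 - 155*(2 + 2*(6*9)) = -187 - 155*(2 + 2*54) = -187 - 155*(2 + 108) = -187 - 155*110 = -187 - 17050 = -17237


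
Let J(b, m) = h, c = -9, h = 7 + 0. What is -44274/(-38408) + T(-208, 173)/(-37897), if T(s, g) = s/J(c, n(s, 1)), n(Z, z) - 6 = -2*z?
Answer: 5876475655/5094417916 ≈ 1.1535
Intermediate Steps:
h = 7
n(Z, z) = 6 - 2*z
J(b, m) = 7
T(s, g) = s/7
-44274/(-38408) + T(-208, 173)/(-37897) = -44274/(-38408) + ((1/7)*(-208))/(-37897) = -44274*(-1/38408) - 208/7*(-1/37897) = 22137/19204 + 208/265279 = 5876475655/5094417916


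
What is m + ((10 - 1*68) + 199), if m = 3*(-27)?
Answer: 60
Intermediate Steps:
m = -81
m + ((10 - 1*68) + 199) = -81 + ((10 - 1*68) + 199) = -81 + ((10 - 68) + 199) = -81 + (-58 + 199) = -81 + 141 = 60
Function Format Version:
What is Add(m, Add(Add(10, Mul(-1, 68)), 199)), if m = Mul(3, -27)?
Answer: 60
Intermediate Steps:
m = -81
Add(m, Add(Add(10, Mul(-1, 68)), 199)) = Add(-81, Add(Add(10, Mul(-1, 68)), 199)) = Add(-81, Add(Add(10, -68), 199)) = Add(-81, Add(-58, 199)) = Add(-81, 141) = 60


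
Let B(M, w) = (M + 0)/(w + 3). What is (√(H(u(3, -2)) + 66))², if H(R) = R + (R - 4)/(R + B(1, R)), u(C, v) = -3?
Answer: nan ≈ nan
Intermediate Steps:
B(M, w) = M/(3 + w)
H(R) = R + (-4 + R)/(R + 1/(3 + R)) (H(R) = R + (R - 4)/(R + 1/(3 + R)) = R + (-4 + R)/(R + 1/(3 + R)))
(√(H(u(3, -2)) + 66))² = (√((-3 + (3 - 3)*(-4 - 3 + (-3)²))/(1 - 3*(3 - 3)) + 66))² = (√((-3 + 0*(-4 - 3 + 9))/(1 - 3*0) + 66))² = (√((-3 + 0*2)/(1 + 0) + 66))² = (√((-3 + 0)/1 + 66))² = (√(1*(-3) + 66))² = (√(-3 + 66))² = (√63)² = (3*√7)² = 63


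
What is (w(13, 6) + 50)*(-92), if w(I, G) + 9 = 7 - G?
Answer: -3864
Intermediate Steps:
w(I, G) = -2 - G (w(I, G) = -9 + (7 - G) = -2 - G)
(w(13, 6) + 50)*(-92) = ((-2 - 1*6) + 50)*(-92) = ((-2 - 6) + 50)*(-92) = (-8 + 50)*(-92) = 42*(-92) = -3864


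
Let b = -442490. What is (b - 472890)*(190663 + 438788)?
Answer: -576186856380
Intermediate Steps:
(b - 472890)*(190663 + 438788) = (-442490 - 472890)*(190663 + 438788) = -915380*629451 = -576186856380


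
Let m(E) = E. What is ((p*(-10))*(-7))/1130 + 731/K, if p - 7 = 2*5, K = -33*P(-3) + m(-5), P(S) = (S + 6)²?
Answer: -46665/34126 ≈ -1.3674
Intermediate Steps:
P(S) = (6 + S)²
K = -302 (K = -33*(6 - 3)² - 5 = -33*3² - 5 = -33*9 - 5 = -297 - 5 = -302)
p = 17 (p = 7 + 2*5 = 7 + 10 = 17)
((p*(-10))*(-7))/1130 + 731/K = ((17*(-10))*(-7))/1130 + 731/(-302) = -170*(-7)*(1/1130) + 731*(-1/302) = 1190*(1/1130) - 731/302 = 119/113 - 731/302 = -46665/34126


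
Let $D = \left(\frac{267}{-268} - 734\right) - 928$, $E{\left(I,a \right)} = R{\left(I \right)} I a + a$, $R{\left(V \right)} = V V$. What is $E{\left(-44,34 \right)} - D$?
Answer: $- \frac{775741813}{268} \approx -2.8946 \cdot 10^{6}$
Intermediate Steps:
$R{\left(V \right)} = V^{2}$
$E{\left(I,a \right)} = a + a I^{3}$ ($E{\left(I,a \right)} = I^{2} I a + a = I^{3} a + a = a I^{3} + a = a + a I^{3}$)
$D = - \frac{445683}{268}$ ($D = \left(267 \left(- \frac{1}{268}\right) - 734\right) - 928 = \left(- \frac{267}{268} - 734\right) - 928 = - \frac{196979}{268} - 928 = - \frac{445683}{268} \approx -1663.0$)
$E{\left(-44,34 \right)} - D = 34 \left(1 + \left(-44\right)^{3}\right) - - \frac{445683}{268} = 34 \left(1 - 85184\right) + \frac{445683}{268} = 34 \left(-85183\right) + \frac{445683}{268} = -2896222 + \frac{445683}{268} = - \frac{775741813}{268}$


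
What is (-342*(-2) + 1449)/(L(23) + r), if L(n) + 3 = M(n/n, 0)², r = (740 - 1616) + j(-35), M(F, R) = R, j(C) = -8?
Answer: -2133/887 ≈ -2.4047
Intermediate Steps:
r = -884 (r = (740 - 1616) - 8 = -876 - 8 = -884)
L(n) = -3 (L(n) = -3 + 0² = -3 + 0 = -3)
(-342*(-2) + 1449)/(L(23) + r) = (-342*(-2) + 1449)/(-3 - 884) = (684 + 1449)/(-887) = 2133*(-1/887) = -2133/887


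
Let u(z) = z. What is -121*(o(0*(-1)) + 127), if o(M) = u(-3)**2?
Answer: -16456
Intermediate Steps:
o(M) = 9 (o(M) = (-3)**2 = 9)
-121*(o(0*(-1)) + 127) = -121*(9 + 127) = -121*136 = -16456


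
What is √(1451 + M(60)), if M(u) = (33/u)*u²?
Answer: √3431 ≈ 58.575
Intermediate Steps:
M(u) = 33*u
√(1451 + M(60)) = √(1451 + 33*60) = √(1451 + 1980) = √3431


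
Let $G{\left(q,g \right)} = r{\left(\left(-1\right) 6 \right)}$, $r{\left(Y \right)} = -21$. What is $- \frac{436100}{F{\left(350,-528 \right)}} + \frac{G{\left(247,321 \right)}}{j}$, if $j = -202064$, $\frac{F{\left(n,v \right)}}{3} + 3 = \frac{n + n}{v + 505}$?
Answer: $\frac{2026762587647}{466161648} \approx 4347.8$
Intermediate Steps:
$F{\left(n,v \right)} = -9 + \frac{6 n}{505 + v}$ ($F{\left(n,v \right)} = -9 + 3 \frac{n + n}{v + 505} = -9 + 3 \frac{2 n}{505 + v} = -9 + \frac{6 n}{505 + v}$)
$G{\left(q,g \right)} = -21$
$- \frac{436100}{F{\left(350,-528 \right)}} + \frac{G{\left(247,321 \right)}}{j} = - \frac{436100}{3 \frac{1}{505 - 528} \left(-1515 - -1584 + 2 \cdot 350\right)} - \frac{21}{-202064} = - \frac{436100}{3 \frac{1}{-23} \left(-1515 + 1584 + 700\right)} - - \frac{21}{202064} = - \frac{436100}{3 \left(- \frac{1}{23}\right) 769} + \frac{21}{202064} = - \frac{436100}{- \frac{2307}{23}} + \frac{21}{202064} = \left(-436100\right) \left(- \frac{23}{2307}\right) + \frac{21}{202064} = \frac{10030300}{2307} + \frac{21}{202064} = \frac{2026762587647}{466161648}$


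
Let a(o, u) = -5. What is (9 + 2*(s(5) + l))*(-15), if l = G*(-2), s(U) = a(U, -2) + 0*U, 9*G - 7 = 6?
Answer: 305/3 ≈ 101.67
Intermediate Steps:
G = 13/9 (G = 7/9 + (1/9)*6 = 7/9 + 2/3 = 13/9 ≈ 1.4444)
s(U) = -5 (s(U) = -5 + 0*U = -5 + 0 = -5)
l = -26/9 (l = (13/9)*(-2) = -26/9 ≈ -2.8889)
(9 + 2*(s(5) + l))*(-15) = (9 + 2*(-5 - 26/9))*(-15) = (9 + 2*(-71/9))*(-15) = (9 - 142/9)*(-15) = -61/9*(-15) = 305/3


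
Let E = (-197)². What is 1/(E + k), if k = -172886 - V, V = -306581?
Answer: 1/172504 ≈ 5.7970e-6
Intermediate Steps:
k = 133695 (k = -172886 - 1*(-306581) = -172886 + 306581 = 133695)
E = 38809
1/(E + k) = 1/(38809 + 133695) = 1/172504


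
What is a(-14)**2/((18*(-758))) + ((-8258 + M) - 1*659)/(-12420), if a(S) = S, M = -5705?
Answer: 912353/784530 ≈ 1.1629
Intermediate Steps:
a(-14)**2/((18*(-758))) + ((-8258 + M) - 1*659)/(-12420) = (-14)**2/((18*(-758))) + ((-8258 - 5705) - 1*659)/(-12420) = 196/(-13644) + (-13963 - 659)*(-1/12420) = 196*(-1/13644) - 14622*(-1/12420) = -49/3411 + 2437/2070 = 912353/784530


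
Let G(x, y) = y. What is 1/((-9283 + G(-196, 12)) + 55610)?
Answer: 1/46339 ≈ 2.1580e-5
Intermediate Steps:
1/((-9283 + G(-196, 12)) + 55610) = 1/((-9283 + 12) + 55610) = 1/(-9271 + 55610) = 1/46339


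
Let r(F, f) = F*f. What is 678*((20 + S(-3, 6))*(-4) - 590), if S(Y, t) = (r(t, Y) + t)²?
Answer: -844788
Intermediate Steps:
S(Y, t) = (t + Y*t)² (S(Y, t) = (t*Y + t)² = (Y*t + t)² = (t + Y*t)²)
678*((20 + S(-3, 6))*(-4) - 590) = 678*((20 + 6²*(1 - 3)²)*(-4) - 590) = 678*((20 + 36*(-2)²)*(-4) - 590) = 678*((20 + 36*4)*(-4) - 590) = 678*((20 + 144)*(-4) - 590) = 678*(164*(-4) - 590) = 678*(-656 - 590) = 678*(-1246) = -844788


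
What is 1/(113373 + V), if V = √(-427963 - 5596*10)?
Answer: 113373/12853921052 - I*√483923/12853921052 ≈ 8.8201e-6 - 5.4119e-8*I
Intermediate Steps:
V = I*√483923 (V = √(-427963 - 55960) = √(-483923) = I*√483923 ≈ 695.65*I)
1/(113373 + V) = 1/(113373 + I*√483923)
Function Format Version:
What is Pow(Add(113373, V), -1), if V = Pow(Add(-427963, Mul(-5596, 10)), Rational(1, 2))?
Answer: Add(Rational(113373, 12853921052), Mul(Rational(-1, 12853921052), I, Pow(483923, Rational(1, 2)))) ≈ Add(8.8201e-6, Mul(-5.4119e-8, I))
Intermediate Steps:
V = Mul(I, Pow(483923, Rational(1, 2))) (V = Pow(Add(-427963, -55960), Rational(1, 2)) = Pow(-483923, Rational(1, 2)) = Mul(I, Pow(483923, Rational(1, 2))) ≈ Mul(695.65, I))
Pow(Add(113373, V), -1) = Pow(Add(113373, Mul(I, Pow(483923, Rational(1, 2)))), -1)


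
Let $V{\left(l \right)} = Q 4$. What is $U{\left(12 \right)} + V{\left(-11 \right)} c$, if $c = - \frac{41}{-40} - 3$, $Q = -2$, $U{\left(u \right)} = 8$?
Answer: $\frac{119}{5} \approx 23.8$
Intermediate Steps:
$V{\left(l \right)} = -8$ ($V{\left(l \right)} = \left(-2\right) 4 = -8$)
$c = - \frac{79}{40}$ ($c = \left(-41\right) \left(- \frac{1}{40}\right) - 3 = \frac{41}{40} - 3 = - \frac{79}{40} \approx -1.975$)
$U{\left(12 \right)} + V{\left(-11 \right)} c = 8 - - \frac{79}{5} = 8 + \frac{79}{5} = \frac{119}{5}$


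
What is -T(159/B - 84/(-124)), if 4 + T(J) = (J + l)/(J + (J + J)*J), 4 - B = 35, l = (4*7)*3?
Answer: 9799/5635 ≈ 1.7390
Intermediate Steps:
l = 84 (l = 28*3 = 84)
B = -31 (B = 4 - 1*35 = 4 - 35 = -31)
T(J) = -4 + (84 + J)/(J + 2*J²) (T(J) = -4 + (J + 84)/(J + (J + J)*J) = -4 + (84 + J)/(J + (2*J)*J) = -4 + (84 + J)/(J + 2*J²))
-T(159/B - 84/(-124)) = -(84 - 8*(159/(-31) - 84/(-124))² - 3*(159/(-31) - 84/(-124)))/((159/(-31) - 84/(-124))*(1 + 2*(159/(-31) - 84/(-124)))) = -(84 - 8*(159*(-1/31) - 84*(-1/124))² - 3*(159*(-1/31) - 84*(-1/124)))/((159*(-1/31) - 84*(-1/124))*(1 + 2*(159*(-1/31) - 84*(-1/124)))) = -(84 - 8*(-159/31 + 21/31)² - 3*(-159/31 + 21/31))/((-159/31 + 21/31)*(1 + 2*(-159/31 + 21/31))) = -(84 - 8*(-138/31)² - 3*(-138/31))/((-138/31)*(1 + 2*(-138/31))) = -(-31)*(84 - 8*19044/961 + 414/31)/(138*(1 - 276/31)) = -(-31)*(84 - 152352/961 + 414/31)/(138*(-245/31)) = -(-31)*(-31)*(-58794)/(138*245*961) = -1*(-9799/5635) = 9799/5635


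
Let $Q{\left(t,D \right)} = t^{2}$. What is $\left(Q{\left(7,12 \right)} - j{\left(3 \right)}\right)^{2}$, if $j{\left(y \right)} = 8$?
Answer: $1681$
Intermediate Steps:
$\left(Q{\left(7,12 \right)} - j{\left(3 \right)}\right)^{2} = \left(7^{2} - 8\right)^{2} = \left(49 - 8\right)^{2} = 41^{2} = 1681$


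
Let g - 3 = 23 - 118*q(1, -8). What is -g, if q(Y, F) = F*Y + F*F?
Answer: 6582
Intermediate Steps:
q(Y, F) = F² + F*Y (q(Y, F) = F*Y + F² = F² + F*Y)
g = -6582 (g = 3 + (23 - (-944)*(-8 + 1)) = 3 + (23 - (-944)*(-7)) = 3 + (23 - 118*56) = 3 + (23 - 6608) = 3 - 6585 = -6582)
-g = -1*(-6582) = 6582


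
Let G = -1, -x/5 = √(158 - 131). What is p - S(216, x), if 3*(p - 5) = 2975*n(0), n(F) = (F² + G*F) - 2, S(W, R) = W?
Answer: -6583/3 ≈ -2194.3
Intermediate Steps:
x = -15*√3 (x = -5*√(158 - 131) = -15*√3 ≈ -25.981)
n(F) = -2 + F² - F (n(F) = (F² - F) - 2 = -2 + F² - F)
p = -5935/3 (p = 5 + (2975*(-2 + 0² - 1*0))/3 = 5 + (2975*(-2 + 0 + 0))/3 = 5 + (2975*(-2))/3 = 5 + (⅓)*(-5950) = 5 - 5950/3 = -5935/3 ≈ -1978.3)
p - S(216, x) = -5935/3 - 1*216 = -5935/3 - 216 = -6583/3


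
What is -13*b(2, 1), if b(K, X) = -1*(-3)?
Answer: -39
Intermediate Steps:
b(K, X) = 3
-13*b(2, 1) = -13*3 = -39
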